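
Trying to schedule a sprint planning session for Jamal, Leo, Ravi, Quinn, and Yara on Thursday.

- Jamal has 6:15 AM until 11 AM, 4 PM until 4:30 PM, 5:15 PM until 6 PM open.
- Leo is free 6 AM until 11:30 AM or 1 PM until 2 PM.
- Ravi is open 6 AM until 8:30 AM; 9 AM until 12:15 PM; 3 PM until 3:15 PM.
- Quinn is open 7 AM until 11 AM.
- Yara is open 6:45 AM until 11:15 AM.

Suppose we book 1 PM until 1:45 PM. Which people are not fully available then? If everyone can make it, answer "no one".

Jamal, Quinn, Ravi, Yara

Jamal: not fully free for 13:00-13:45. Leo: free for 13:00-13:45. Ravi: not fully free for 13:00-13:45. Quinn: not fully free for 13:00-13:45. Yara: not fully free for 13:00-13:45.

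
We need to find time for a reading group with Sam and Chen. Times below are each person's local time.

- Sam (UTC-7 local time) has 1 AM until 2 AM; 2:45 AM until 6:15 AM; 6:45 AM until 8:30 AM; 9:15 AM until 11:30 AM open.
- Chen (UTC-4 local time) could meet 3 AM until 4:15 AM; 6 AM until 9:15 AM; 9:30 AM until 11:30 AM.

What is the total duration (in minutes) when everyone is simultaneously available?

Sam in UTC: 08:00-09:00, 09:45-13:15, 13:45-15:30, 16:15-18:30 (add 7h to convert from UTC-7).
Chen in UTC: 07:00-08:15, 10:00-13:15, 13:30-15:30 (add 4h to convert from UTC-4).
Sam ∩ Chen: 08:00-08:15, 10:00-13:15, 13:45-15:30.
So the common availability across everyone is 08:00-08:15, 10:00-13:15, 13:45-15:30.
Summing the common windows: 15 + 195 + 105 = 315 minutes.

315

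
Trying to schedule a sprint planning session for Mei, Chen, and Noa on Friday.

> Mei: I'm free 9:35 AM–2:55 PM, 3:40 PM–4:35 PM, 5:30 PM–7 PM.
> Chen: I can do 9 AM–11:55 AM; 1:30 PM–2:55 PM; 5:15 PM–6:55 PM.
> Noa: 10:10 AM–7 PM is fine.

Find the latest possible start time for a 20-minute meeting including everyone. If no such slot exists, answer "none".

Mei ∩ Chen: 09:35-11:55, 13:30-14:55, 17:30-18:55.
Mei ∩ Chen ∩ Noa: 10:10-11:55, 13:30-14:55, 17:30-18:55.
The last common window of at least 20 minutes is 17:30-18:55; a 20-minute meeting can start as late as 18:35 and still end by 18:55.

18:35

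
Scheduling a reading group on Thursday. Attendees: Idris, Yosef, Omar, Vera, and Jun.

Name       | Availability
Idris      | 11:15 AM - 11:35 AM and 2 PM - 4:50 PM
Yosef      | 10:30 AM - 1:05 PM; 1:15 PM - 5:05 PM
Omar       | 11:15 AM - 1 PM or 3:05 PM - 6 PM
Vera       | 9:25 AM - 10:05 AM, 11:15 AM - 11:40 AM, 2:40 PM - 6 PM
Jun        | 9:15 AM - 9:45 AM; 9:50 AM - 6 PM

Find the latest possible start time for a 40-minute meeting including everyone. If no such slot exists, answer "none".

16:10

Idris ∩ Yosef: 11:15-11:35, 14:00-16:50.
Idris ∩ Yosef ∩ Omar: 11:15-11:35, 15:05-16:50.
Idris ∩ Yosef ∩ Omar ∩ Vera: 11:15-11:35, 15:05-16:50.
Idris ∩ Yosef ∩ Omar ∩ Vera ∩ Jun: 11:15-11:35, 15:05-16:50.
So the common availability across everyone is 11:15-11:35, 15:05-16:50.
The last common window of at least 40 minutes is 15:05-16:50; a 40-minute meeting can start as late as 16:10 and still end by 16:50.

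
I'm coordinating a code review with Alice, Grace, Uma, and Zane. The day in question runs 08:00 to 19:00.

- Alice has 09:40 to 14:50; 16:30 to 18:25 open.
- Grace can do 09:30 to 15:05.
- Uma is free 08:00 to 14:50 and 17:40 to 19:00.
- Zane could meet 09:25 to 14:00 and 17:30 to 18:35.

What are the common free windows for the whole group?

09:40-14:00

Alice ∩ Grace: 09:40-14:50.
Alice ∩ Grace ∩ Uma: 09:40-14:50.
Alice ∩ Grace ∩ Uma ∩ Zane: 09:40-14:00.
So the common availability across everyone is 09:40-14:00.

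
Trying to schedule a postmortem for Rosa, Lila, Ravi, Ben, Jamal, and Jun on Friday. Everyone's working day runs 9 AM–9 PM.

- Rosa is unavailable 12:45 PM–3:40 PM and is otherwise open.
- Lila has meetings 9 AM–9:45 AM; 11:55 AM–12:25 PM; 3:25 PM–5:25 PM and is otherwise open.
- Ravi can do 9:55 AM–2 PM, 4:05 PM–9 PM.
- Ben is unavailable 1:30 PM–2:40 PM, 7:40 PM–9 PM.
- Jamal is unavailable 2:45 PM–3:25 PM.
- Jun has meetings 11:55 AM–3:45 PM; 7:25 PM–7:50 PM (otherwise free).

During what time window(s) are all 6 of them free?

09:55-11:55, 17:25-19:25

Rosa free: 09:00-12:45, 15:40-21:00 (invert busy blocks within the working day).
Lila free: 09:45-11:55, 12:25-15:25, 17:25-21:00 (invert busy blocks within the working day).
Ravi free: 09:55-14:00, 16:05-21:00.
Ben free: 09:00-13:30, 14:40-19:40 (invert busy blocks within the working day).
Jamal free: 09:00-14:45, 15:25-21:00 (invert busy blocks within the working day).
Jun free: 09:00-11:55, 15:45-19:25, 19:50-21:00 (invert busy blocks within the working day).
Rosa ∩ Lila: 09:45-11:55, 12:25-12:45, 17:25-21:00.
Rosa ∩ Lila ∩ Ravi: 09:55-11:55, 12:25-12:45, 17:25-21:00.
Rosa ∩ Lila ∩ Ravi ∩ Ben: 09:55-11:55, 12:25-12:45, 17:25-19:40.
Rosa ∩ Lila ∩ Ravi ∩ Ben ∩ Jamal: 09:55-11:55, 12:25-12:45, 17:25-19:40.
Rosa ∩ Lila ∩ Ravi ∩ Ben ∩ Jamal ∩ Jun: 09:55-11:55, 17:25-19:25.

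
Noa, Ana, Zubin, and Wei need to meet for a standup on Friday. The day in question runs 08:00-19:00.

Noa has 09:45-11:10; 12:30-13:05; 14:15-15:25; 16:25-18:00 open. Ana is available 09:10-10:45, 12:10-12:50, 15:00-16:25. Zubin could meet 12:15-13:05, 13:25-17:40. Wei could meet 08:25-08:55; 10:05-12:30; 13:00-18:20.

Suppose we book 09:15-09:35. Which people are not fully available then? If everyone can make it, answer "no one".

Noa, Wei, Zubin

Noa: not fully free for 09:15-09:35. Ana: free for 09:15-09:35. Zubin: not fully free for 09:15-09:35. Wei: not fully free for 09:15-09:35.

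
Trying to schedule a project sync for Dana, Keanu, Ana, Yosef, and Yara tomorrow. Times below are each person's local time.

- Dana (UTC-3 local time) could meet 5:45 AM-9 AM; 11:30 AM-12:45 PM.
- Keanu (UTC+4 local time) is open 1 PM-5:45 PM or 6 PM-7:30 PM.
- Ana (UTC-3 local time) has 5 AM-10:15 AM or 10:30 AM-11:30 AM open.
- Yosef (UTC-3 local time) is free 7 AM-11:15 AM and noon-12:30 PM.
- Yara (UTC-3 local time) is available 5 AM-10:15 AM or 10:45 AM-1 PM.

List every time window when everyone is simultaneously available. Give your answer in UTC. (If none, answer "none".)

Dana in UTC: 08:45-12:00, 14:30-15:45 (add 3h to convert from UTC-3).
Keanu in UTC: 09:00-13:45, 14:00-15:30 (subtract 4h to convert from UTC+4).
Ana in UTC: 08:00-13:15, 13:30-14:30 (add 3h to convert from UTC-3).
Yosef in UTC: 10:00-14:15, 15:00-15:30 (add 3h to convert from UTC-3).
Yara in UTC: 08:00-13:15, 13:45-16:00 (add 3h to convert from UTC-3).
Dana ∩ Keanu: 09:00-12:00, 14:30-15:30.
Dana ∩ Keanu ∩ Ana: 09:00-12:00.
Dana ∩ Keanu ∩ Ana ∩ Yosef: 10:00-12:00.
Dana ∩ Keanu ∩ Ana ∩ Yosef ∩ Yara: 10:00-12:00.
So the common availability across everyone is 10:00-12:00.

10:00-12:00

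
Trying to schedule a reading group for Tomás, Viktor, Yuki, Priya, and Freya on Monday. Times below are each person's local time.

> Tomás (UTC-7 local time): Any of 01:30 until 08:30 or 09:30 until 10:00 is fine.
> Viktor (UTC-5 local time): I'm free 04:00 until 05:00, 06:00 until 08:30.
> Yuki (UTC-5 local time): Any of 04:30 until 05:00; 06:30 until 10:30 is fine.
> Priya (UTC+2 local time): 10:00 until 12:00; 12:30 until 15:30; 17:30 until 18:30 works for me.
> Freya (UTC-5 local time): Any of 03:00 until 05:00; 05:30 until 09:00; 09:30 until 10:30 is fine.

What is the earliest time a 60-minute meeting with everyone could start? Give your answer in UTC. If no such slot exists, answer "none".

Tomás in UTC: 08:30-15:30, 16:30-17:00 (add 7h to convert from UTC-7).
Viktor in UTC: 09:00-10:00, 11:00-13:30 (add 5h to convert from UTC-5).
Yuki in UTC: 09:30-10:00, 11:30-15:30 (add 5h to convert from UTC-5).
Priya in UTC: 08:00-10:00, 10:30-13:30, 15:30-16:30 (subtract 2h to convert from UTC+2).
Freya in UTC: 08:00-10:00, 10:30-14:00, 14:30-15:30 (add 5h to convert from UTC-5).
Tomás ∩ Viktor: 09:00-10:00, 11:00-13:30.
Tomás ∩ Viktor ∩ Yuki: 09:30-10:00, 11:30-13:30.
Tomás ∩ Viktor ∩ Yuki ∩ Priya: 09:30-10:00, 11:30-13:30.
Tomás ∩ Viktor ∩ Yuki ∩ Priya ∩ Freya: 09:30-10:00, 11:30-13:30.
Those are the intersection windows.
The first common window of at least 60 minutes is 11:30-13:30, so the earliest start is 11:30.

11:30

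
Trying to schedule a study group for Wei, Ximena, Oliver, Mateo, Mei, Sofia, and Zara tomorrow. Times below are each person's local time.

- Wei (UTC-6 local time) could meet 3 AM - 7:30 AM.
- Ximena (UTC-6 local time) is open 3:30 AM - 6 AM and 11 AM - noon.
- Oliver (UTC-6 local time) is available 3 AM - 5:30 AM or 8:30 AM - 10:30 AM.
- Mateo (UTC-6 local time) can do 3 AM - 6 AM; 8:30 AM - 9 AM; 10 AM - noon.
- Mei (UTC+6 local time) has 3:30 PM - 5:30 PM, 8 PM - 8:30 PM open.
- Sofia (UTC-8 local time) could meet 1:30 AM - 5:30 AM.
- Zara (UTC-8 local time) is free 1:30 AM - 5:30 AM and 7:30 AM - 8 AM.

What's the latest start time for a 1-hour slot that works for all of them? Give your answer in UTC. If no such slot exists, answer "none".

10:30

Wei in UTC: 09:00-13:30 (add 6h to convert from UTC-6).
Ximena in UTC: 09:30-12:00, 17:00-18:00 (add 6h to convert from UTC-6).
Oliver in UTC: 09:00-11:30, 14:30-16:30 (add 6h to convert from UTC-6).
Mateo in UTC: 09:00-12:00, 14:30-15:00, 16:00-18:00 (add 6h to convert from UTC-6).
Mei in UTC: 09:30-11:30, 14:00-14:30 (subtract 6h to convert from UTC+6).
Sofia in UTC: 09:30-13:30 (add 8h to convert from UTC-8).
Zara in UTC: 09:30-13:30, 15:30-16:00 (add 8h to convert from UTC-8).
Wei ∩ Ximena: 09:30-12:00.
Wei ∩ Ximena ∩ Oliver: 09:30-11:30.
Wei ∩ Ximena ∩ Oliver ∩ Mateo: 09:30-11:30.
Wei ∩ Ximena ∩ Oliver ∩ Mateo ∩ Mei: 09:30-11:30.
Wei ∩ Ximena ∩ Oliver ∩ Mateo ∩ Mei ∩ Sofia: 09:30-11:30.
Wei ∩ Ximena ∩ Oliver ∩ Mateo ∩ Mei ∩ Sofia ∩ Zara: 09:30-11:30.
The last common window of at least 60 minutes is 09:30-11:30; a 60-minute meeting can start as late as 10:30 and still end by 11:30.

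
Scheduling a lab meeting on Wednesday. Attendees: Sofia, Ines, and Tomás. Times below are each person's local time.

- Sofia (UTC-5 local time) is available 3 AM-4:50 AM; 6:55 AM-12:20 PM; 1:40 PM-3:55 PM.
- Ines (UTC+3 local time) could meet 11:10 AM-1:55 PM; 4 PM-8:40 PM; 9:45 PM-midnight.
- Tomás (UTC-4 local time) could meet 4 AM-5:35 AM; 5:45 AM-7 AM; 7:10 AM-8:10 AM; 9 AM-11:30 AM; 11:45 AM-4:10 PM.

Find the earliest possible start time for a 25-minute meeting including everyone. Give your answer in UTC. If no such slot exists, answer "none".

Sofia in UTC: 08:00-09:50, 11:55-17:20, 18:40-20:55 (add 5h to convert from UTC-5).
Ines in UTC: 08:10-10:55, 13:00-17:40, 18:45-21:00 (subtract 3h to convert from UTC+3).
Tomás in UTC: 08:00-09:35, 09:45-11:00, 11:10-12:10, 13:00-15:30, 15:45-20:10 (add 4h to convert from UTC-4).
Sofia ∩ Ines: 08:10-09:50, 13:00-17:20, 18:45-20:55.
Sofia ∩ Ines ∩ Tomás: 08:10-09:35, 09:45-09:50, 13:00-15:30, 15:45-17:20, 18:45-20:10.
Those are the intersection windows.
The first common window of at least 25 minutes is 08:10-09:35, so the earliest start is 08:10.

08:10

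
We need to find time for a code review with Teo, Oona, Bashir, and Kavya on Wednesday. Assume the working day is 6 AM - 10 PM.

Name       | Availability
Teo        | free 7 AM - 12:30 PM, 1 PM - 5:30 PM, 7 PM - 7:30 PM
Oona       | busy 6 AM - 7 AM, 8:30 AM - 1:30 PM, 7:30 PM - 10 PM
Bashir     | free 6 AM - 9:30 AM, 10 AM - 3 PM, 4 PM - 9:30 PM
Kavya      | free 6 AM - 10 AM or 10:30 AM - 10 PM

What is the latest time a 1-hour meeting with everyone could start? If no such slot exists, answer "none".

Teo free: 07:00-12:30, 13:00-17:30, 19:00-19:30.
Oona free: 07:00-08:30, 13:30-19:30 (invert busy blocks within the working day).
Bashir free: 06:00-09:30, 10:00-15:00, 16:00-21:30.
Kavya free: 06:00-10:00, 10:30-22:00.
Teo ∩ Oona: 07:00-08:30, 13:30-17:30, 19:00-19:30.
Teo ∩ Oona ∩ Bashir: 07:00-08:30, 13:30-15:00, 16:00-17:30, 19:00-19:30.
Teo ∩ Oona ∩ Bashir ∩ Kavya: 07:00-08:30, 13:30-15:00, 16:00-17:30, 19:00-19:30.
The last common window of at least 60 minutes is 16:00-17:30; a 60-minute meeting can start as late as 16:30 and still end by 17:30.

16:30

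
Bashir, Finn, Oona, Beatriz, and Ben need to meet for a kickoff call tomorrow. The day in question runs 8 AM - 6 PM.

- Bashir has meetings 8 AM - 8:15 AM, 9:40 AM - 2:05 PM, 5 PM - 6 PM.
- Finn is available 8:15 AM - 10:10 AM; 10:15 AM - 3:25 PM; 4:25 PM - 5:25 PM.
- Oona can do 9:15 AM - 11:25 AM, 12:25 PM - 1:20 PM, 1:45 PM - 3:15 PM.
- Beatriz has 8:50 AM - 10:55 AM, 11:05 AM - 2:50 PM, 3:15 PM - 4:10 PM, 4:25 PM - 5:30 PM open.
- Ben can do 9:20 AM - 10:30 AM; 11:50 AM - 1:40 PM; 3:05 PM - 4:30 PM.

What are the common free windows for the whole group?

Bashir free: 08:15-09:40, 14:05-17:00 (invert busy blocks within the working day).
Finn free: 08:15-10:10, 10:15-15:25, 16:25-17:25.
Oona free: 09:15-11:25, 12:25-13:20, 13:45-15:15.
Beatriz free: 08:50-10:55, 11:05-14:50, 15:15-16:10, 16:25-17:30.
Ben free: 09:20-10:30, 11:50-13:40, 15:05-16:30.
Bashir ∩ Finn: 08:15-09:40, 14:05-15:25, 16:25-17:00.
Bashir ∩ Finn ∩ Oona: 09:15-09:40, 14:05-15:15.
Bashir ∩ Finn ∩ Oona ∩ Beatriz: 09:15-09:40, 14:05-14:50.
Bashir ∩ Finn ∩ Oona ∩ Beatriz ∩ Ben: 09:20-09:40.

09:20-09:40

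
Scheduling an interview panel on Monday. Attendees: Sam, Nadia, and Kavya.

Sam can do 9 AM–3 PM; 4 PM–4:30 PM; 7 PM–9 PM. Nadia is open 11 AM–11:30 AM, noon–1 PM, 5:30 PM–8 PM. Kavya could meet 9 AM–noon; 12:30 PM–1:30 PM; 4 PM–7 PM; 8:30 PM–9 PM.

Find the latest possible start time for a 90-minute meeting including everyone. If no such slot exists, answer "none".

none

Sam ∩ Nadia: 11:00-11:30, 12:00-13:00, 19:00-20:00.
Sam ∩ Nadia ∩ Kavya: 11:00-11:30, 12:30-13:00.
No common window is at least 90 minutes long.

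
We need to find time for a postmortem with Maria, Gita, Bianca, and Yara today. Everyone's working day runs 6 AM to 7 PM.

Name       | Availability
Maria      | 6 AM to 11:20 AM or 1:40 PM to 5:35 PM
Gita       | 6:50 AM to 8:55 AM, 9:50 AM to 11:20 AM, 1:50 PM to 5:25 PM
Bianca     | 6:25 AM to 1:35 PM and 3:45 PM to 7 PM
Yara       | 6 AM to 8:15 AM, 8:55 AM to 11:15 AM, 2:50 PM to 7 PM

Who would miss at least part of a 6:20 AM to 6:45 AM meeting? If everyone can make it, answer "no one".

Maria: free for 06:20-06:45. Gita: not fully free for 06:20-06:45. Bianca: not fully free for 06:20-06:45. Yara: free for 06:20-06:45.

Bianca, Gita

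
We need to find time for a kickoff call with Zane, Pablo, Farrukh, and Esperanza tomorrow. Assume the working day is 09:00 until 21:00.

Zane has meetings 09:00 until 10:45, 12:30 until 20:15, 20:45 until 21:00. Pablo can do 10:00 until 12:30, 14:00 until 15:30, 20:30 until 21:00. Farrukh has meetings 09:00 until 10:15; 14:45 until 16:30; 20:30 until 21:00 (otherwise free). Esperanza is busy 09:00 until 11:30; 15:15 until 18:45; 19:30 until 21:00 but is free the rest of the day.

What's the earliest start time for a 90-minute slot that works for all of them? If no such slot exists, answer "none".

Zane free: 10:45-12:30, 20:15-20:45 (invert busy blocks within the working day).
Pablo free: 10:00-12:30, 14:00-15:30, 20:30-21:00.
Farrukh free: 10:15-14:45, 16:30-20:30 (invert busy blocks within the working day).
Esperanza free: 11:30-15:15, 18:45-19:30 (invert busy blocks within the working day).
Zane ∩ Pablo: 10:45-12:30, 20:30-20:45.
Zane ∩ Pablo ∩ Farrukh: 10:45-12:30.
Zane ∩ Pablo ∩ Farrukh ∩ Esperanza: 11:30-12:30.
So the common availability across everyone is 11:30-12:30.
No common window is at least 90 minutes long.

none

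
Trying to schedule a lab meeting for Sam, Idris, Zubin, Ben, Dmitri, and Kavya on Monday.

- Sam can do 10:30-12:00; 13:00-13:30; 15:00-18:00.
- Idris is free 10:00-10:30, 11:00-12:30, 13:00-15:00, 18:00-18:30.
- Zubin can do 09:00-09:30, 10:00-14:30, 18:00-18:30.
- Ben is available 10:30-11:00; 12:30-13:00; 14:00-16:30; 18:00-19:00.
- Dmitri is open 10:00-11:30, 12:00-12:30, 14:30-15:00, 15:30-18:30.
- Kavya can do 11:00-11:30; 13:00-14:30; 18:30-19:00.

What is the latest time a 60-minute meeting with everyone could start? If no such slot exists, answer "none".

none

Sam ∩ Idris: 11:00-12:00, 13:00-13:30.
Sam ∩ Idris ∩ Zubin: 11:00-12:00, 13:00-13:30.
Sam ∩ Idris ∩ Zubin ∩ Ben: ∅.
Sam ∩ Idris ∩ Zubin ∩ Ben ∩ Dmitri: ∅.
Sam ∩ Idris ∩ Zubin ∩ Ben ∩ Dmitri ∩ Kavya: ∅.
There is no time when everyone is free.
No common window is at least 60 minutes long.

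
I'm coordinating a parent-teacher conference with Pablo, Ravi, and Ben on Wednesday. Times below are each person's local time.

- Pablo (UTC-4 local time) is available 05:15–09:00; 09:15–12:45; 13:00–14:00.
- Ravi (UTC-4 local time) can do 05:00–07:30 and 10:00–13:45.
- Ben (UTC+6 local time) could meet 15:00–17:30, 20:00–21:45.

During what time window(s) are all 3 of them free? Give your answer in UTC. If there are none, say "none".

09:15-11:30, 14:00-15:45

Pablo in UTC: 09:15-13:00, 13:15-16:45, 17:00-18:00 (add 4h to convert from UTC-4).
Ravi in UTC: 09:00-11:30, 14:00-17:45 (add 4h to convert from UTC-4).
Ben in UTC: 09:00-11:30, 14:00-15:45 (subtract 6h to convert from UTC+6).
Pablo ∩ Ravi: 09:15-11:30, 14:00-16:45, 17:00-17:45.
Pablo ∩ Ravi ∩ Ben: 09:15-11:30, 14:00-15:45.
So the common availability across everyone is 09:15-11:30, 14:00-15:45.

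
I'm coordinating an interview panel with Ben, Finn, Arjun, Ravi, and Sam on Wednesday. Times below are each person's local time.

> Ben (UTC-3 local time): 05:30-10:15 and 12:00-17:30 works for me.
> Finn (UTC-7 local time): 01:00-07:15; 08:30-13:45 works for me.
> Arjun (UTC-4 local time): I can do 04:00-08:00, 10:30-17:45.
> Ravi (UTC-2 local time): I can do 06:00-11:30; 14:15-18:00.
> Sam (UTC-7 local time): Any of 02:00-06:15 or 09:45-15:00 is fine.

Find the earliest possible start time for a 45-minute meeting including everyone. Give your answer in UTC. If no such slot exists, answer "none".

Ben in UTC: 08:30-13:15, 15:00-20:30 (add 3h to convert from UTC-3).
Finn in UTC: 08:00-14:15, 15:30-20:45 (add 7h to convert from UTC-7).
Arjun in UTC: 08:00-12:00, 14:30-21:45 (add 4h to convert from UTC-4).
Ravi in UTC: 08:00-13:30, 16:15-20:00 (add 2h to convert from UTC-2).
Sam in UTC: 09:00-13:15, 16:45-22:00 (add 7h to convert from UTC-7).
Ben ∩ Finn: 08:30-13:15, 15:30-20:30.
Ben ∩ Finn ∩ Arjun: 08:30-12:00, 15:30-20:30.
Ben ∩ Finn ∩ Arjun ∩ Ravi: 08:30-12:00, 16:15-20:00.
Ben ∩ Finn ∩ Arjun ∩ Ravi ∩ Sam: 09:00-12:00, 16:45-20:00.
So the common availability across everyone is 09:00-12:00, 16:45-20:00.
The first common window of at least 45 minutes is 09:00-12:00, so the earliest start is 09:00.

09:00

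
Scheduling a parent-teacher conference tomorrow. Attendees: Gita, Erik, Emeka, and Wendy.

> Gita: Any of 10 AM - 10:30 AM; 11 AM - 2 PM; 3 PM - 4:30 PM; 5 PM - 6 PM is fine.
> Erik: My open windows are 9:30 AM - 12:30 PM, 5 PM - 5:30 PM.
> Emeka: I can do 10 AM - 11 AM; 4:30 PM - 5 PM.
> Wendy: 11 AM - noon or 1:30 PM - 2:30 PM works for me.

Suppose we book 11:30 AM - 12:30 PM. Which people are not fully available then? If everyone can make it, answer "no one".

Emeka, Wendy

Gita: free for 11:30-12:30. Erik: free for 11:30-12:30. Emeka: not fully free for 11:30-12:30. Wendy: not fully free for 11:30-12:30.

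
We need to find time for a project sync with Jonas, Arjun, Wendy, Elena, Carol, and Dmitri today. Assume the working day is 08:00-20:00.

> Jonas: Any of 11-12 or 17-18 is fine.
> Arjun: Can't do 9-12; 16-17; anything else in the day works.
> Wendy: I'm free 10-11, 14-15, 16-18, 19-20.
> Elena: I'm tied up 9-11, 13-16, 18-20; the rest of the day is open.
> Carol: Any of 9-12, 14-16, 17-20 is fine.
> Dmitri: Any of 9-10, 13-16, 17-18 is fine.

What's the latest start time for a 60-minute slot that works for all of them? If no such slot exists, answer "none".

Jonas free: 11:00-12:00, 17:00-18:00.
Arjun free: 08:00-09:00, 12:00-16:00, 17:00-20:00 (invert busy blocks within the working day).
Wendy free: 10:00-11:00, 14:00-15:00, 16:00-18:00, 19:00-20:00.
Elena free: 08:00-09:00, 11:00-13:00, 16:00-18:00 (invert busy blocks within the working day).
Carol free: 09:00-12:00, 14:00-16:00, 17:00-20:00.
Dmitri free: 09:00-10:00, 13:00-16:00, 17:00-18:00.
Jonas ∩ Arjun: 17:00-18:00.
Jonas ∩ Arjun ∩ Wendy: 17:00-18:00.
Jonas ∩ Arjun ∩ Wendy ∩ Elena: 17:00-18:00.
Jonas ∩ Arjun ∩ Wendy ∩ Elena ∩ Carol: 17:00-18:00.
Jonas ∩ Arjun ∩ Wendy ∩ Elena ∩ Carol ∩ Dmitri: 17:00-18:00.
So the common availability across everyone is 17:00-18:00.
The last common window of at least 60 minutes is 17:00-18:00; a 60-minute meeting can start as late as 17:00 and still end by 18:00.

17:00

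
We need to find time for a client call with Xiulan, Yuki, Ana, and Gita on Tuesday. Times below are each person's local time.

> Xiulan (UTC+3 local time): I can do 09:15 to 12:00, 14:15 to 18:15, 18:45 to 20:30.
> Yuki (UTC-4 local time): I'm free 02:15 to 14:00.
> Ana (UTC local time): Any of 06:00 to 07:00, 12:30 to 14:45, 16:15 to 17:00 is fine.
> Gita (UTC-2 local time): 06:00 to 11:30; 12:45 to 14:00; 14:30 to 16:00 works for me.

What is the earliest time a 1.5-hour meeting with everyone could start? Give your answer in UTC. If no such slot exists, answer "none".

Xiulan in UTC: 06:15-09:00, 11:15-15:15, 15:45-17:30 (subtract 3h to convert from UTC+3).
Yuki in UTC: 06:15-18:00 (add 4h to convert from UTC-4).
Ana in UTC: 06:00-07:00, 12:30-14:45, 16:15-17:00.
Gita in UTC: 08:00-13:30, 14:45-16:00, 16:30-18:00 (add 2h to convert from UTC-2).
Xiulan ∩ Yuki: 06:15-09:00, 11:15-15:15, 15:45-17:30.
Xiulan ∩ Yuki ∩ Ana: 06:15-07:00, 12:30-14:45, 16:15-17:00.
Xiulan ∩ Yuki ∩ Ana ∩ Gita: 12:30-13:30, 16:30-17:00.
No common window is at least 90 minutes long.

none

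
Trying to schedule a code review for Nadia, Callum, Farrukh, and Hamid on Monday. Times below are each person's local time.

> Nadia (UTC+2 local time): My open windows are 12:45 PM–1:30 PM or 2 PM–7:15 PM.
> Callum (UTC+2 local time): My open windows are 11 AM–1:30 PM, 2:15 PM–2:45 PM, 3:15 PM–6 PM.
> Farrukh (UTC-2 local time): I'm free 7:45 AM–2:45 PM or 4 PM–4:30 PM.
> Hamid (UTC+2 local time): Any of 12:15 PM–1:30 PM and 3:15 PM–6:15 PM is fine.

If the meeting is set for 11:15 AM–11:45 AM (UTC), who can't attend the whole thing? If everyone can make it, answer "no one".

Callum, Hamid, Nadia

Nadia in UTC: 10:45-11:30, 12:00-17:15 (subtract 2h to convert from UTC+2).
Callum in UTC: 09:00-11:30, 12:15-12:45, 13:15-16:00 (subtract 2h to convert from UTC+2).
Farrukh in UTC: 09:45-16:45, 18:00-18:30 (add 2h to convert from UTC-2).
Hamid in UTC: 10:15-11:30, 13:15-16:15 (subtract 2h to convert from UTC+2).
Nadia: not fully free for 11:15-11:45. Callum: not fully free for 11:15-11:45. Farrukh: free for 11:15-11:45. Hamid: not fully free for 11:15-11:45.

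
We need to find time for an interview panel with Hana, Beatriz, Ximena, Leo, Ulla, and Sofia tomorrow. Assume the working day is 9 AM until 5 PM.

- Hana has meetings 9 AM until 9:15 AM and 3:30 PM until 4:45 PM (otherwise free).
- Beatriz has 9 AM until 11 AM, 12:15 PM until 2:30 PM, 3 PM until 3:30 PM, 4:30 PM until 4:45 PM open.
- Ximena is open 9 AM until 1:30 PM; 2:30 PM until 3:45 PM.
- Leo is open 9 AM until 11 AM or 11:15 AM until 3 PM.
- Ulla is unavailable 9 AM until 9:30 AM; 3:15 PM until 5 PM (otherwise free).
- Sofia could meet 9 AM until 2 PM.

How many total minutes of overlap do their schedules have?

Hana free: 09:15-15:30, 16:45-17:00 (invert busy blocks within the working day).
Beatriz free: 09:00-11:00, 12:15-14:30, 15:00-15:30, 16:30-16:45.
Ximena free: 09:00-13:30, 14:30-15:45.
Leo free: 09:00-11:00, 11:15-15:00.
Ulla free: 09:30-15:15 (invert busy blocks within the working day).
Sofia free: 09:00-14:00.
Hana ∩ Beatriz: 09:15-11:00, 12:15-14:30, 15:00-15:30.
Hana ∩ Beatriz ∩ Ximena: 09:15-11:00, 12:15-13:30, 15:00-15:30.
Hana ∩ Beatriz ∩ Ximena ∩ Leo: 09:15-11:00, 12:15-13:30.
Hana ∩ Beatriz ∩ Ximena ∩ Leo ∩ Ulla: 09:30-11:00, 12:15-13:30.
Hana ∩ Beatriz ∩ Ximena ∩ Leo ∩ Ulla ∩ Sofia: 09:30-11:00, 12:15-13:30.
Those are the intersection windows.
Summing the common windows: 90 + 75 = 165 minutes.

165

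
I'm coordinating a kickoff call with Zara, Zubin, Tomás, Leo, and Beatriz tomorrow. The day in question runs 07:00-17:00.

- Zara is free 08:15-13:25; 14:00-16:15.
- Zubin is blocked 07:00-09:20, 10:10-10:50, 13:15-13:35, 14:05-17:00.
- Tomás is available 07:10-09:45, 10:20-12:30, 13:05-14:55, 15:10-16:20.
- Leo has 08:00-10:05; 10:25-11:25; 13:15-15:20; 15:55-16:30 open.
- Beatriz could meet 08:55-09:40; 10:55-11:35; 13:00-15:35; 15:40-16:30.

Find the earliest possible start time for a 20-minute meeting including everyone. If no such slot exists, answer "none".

Zara free: 08:15-13:25, 14:00-16:15.
Zubin free: 09:20-10:10, 10:50-13:15, 13:35-14:05 (invert busy blocks within the working day).
Tomás free: 07:10-09:45, 10:20-12:30, 13:05-14:55, 15:10-16:20.
Leo free: 08:00-10:05, 10:25-11:25, 13:15-15:20, 15:55-16:30.
Beatriz free: 08:55-09:40, 10:55-11:35, 13:00-15:35, 15:40-16:30.
Zara ∩ Zubin: 09:20-10:10, 10:50-13:15, 14:00-14:05.
Zara ∩ Zubin ∩ Tomás: 09:20-09:45, 10:50-12:30, 13:05-13:15, 14:00-14:05.
Zara ∩ Zubin ∩ Tomás ∩ Leo: 09:20-09:45, 10:50-11:25, 14:00-14:05.
Zara ∩ Zubin ∩ Tomás ∩ Leo ∩ Beatriz: 09:20-09:40, 10:55-11:25, 14:00-14:05.
Those are the intersection windows.
The first common window of at least 20 minutes is 09:20-09:40, so the earliest start is 09:20.

09:20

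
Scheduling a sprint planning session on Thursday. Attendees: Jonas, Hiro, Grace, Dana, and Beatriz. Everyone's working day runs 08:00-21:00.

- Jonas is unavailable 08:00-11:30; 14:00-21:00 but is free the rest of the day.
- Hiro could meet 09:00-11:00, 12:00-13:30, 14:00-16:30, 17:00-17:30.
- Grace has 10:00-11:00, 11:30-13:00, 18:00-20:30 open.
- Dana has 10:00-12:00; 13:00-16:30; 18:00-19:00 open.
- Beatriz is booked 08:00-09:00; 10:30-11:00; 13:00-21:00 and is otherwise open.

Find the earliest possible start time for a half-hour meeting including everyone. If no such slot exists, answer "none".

Jonas free: 11:30-14:00 (invert busy blocks within the working day).
Hiro free: 09:00-11:00, 12:00-13:30, 14:00-16:30, 17:00-17:30.
Grace free: 10:00-11:00, 11:30-13:00, 18:00-20:30.
Dana free: 10:00-12:00, 13:00-16:30, 18:00-19:00.
Beatriz free: 09:00-10:30, 11:00-13:00 (invert busy blocks within the working day).
Jonas ∩ Hiro: 12:00-13:30.
Jonas ∩ Hiro ∩ Grace: 12:00-13:00.
Jonas ∩ Hiro ∩ Grace ∩ Dana: ∅.
Jonas ∩ Hiro ∩ Grace ∩ Dana ∩ Beatriz: ∅.
There is no time when everyone is free.
No common window is at least 30 minutes long.

none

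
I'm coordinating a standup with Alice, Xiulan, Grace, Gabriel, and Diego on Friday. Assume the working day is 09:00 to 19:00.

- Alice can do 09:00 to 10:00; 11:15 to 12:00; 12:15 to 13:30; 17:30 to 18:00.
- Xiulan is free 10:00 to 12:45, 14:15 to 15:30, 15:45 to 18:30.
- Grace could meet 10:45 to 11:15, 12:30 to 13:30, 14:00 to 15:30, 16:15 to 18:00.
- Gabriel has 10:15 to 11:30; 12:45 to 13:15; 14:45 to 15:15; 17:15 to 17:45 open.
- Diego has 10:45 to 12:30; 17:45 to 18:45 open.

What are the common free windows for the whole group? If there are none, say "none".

Alice ∩ Xiulan: 11:15-12:00, 12:15-12:45, 17:30-18:00.
Alice ∩ Xiulan ∩ Grace: 12:30-12:45, 17:30-18:00.
Alice ∩ Xiulan ∩ Grace ∩ Gabriel: 17:30-17:45.
Alice ∩ Xiulan ∩ Grace ∩ Gabriel ∩ Diego: ∅.
There is no time when everyone is free.

none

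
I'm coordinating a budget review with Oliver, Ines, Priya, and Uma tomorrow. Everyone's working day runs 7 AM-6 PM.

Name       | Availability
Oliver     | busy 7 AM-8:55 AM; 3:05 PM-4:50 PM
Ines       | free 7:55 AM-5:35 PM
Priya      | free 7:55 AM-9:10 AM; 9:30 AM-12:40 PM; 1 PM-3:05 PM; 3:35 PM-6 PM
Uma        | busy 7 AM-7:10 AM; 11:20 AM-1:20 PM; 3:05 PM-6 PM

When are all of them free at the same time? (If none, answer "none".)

Oliver free: 08:55-15:05, 16:50-18:00 (invert busy blocks within the working day).
Ines free: 07:55-17:35.
Priya free: 07:55-09:10, 09:30-12:40, 13:00-15:05, 15:35-18:00.
Uma free: 07:10-11:20, 13:20-15:05 (invert busy blocks within the working day).
Oliver ∩ Ines: 08:55-15:05, 16:50-17:35.
Oliver ∩ Ines ∩ Priya: 08:55-09:10, 09:30-12:40, 13:00-15:05, 16:50-17:35.
Oliver ∩ Ines ∩ Priya ∩ Uma: 08:55-09:10, 09:30-11:20, 13:20-15:05.
Those are the intersection windows.

08:55-09:10, 09:30-11:20, 13:20-15:05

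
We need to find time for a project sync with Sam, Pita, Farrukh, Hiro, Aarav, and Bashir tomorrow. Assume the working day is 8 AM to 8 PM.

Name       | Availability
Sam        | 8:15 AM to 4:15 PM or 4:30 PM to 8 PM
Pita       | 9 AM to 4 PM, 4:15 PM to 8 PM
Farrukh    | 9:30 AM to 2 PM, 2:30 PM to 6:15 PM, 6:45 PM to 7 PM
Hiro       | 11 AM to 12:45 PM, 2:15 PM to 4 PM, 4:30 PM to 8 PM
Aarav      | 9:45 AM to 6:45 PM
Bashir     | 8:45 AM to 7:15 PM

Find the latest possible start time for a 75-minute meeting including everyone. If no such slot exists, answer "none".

Sam ∩ Pita: 09:00-16:00, 16:30-20:00.
Sam ∩ Pita ∩ Farrukh: 09:30-14:00, 14:30-16:00, 16:30-18:15, 18:45-19:00.
Sam ∩ Pita ∩ Farrukh ∩ Hiro: 11:00-12:45, 14:30-16:00, 16:30-18:15, 18:45-19:00.
Sam ∩ Pita ∩ Farrukh ∩ Hiro ∩ Aarav: 11:00-12:45, 14:30-16:00, 16:30-18:15.
Sam ∩ Pita ∩ Farrukh ∩ Hiro ∩ Aarav ∩ Bashir: 11:00-12:45, 14:30-16:00, 16:30-18:15.
The last common window of at least 75 minutes is 16:30-18:15; a 75-minute meeting can start as late as 17:00 and still end by 18:15.

17:00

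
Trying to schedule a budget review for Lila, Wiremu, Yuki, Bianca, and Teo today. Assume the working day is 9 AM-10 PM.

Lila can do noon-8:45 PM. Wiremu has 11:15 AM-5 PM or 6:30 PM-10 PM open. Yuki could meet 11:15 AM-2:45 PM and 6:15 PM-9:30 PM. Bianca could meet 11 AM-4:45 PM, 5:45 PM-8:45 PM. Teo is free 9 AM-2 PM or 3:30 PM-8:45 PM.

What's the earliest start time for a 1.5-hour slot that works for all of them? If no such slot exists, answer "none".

12:00

Lila ∩ Wiremu: 12:00-17:00, 18:30-20:45.
Lila ∩ Wiremu ∩ Yuki: 12:00-14:45, 18:30-20:45.
Lila ∩ Wiremu ∩ Yuki ∩ Bianca: 12:00-14:45, 18:30-20:45.
Lila ∩ Wiremu ∩ Yuki ∩ Bianca ∩ Teo: 12:00-14:00, 18:30-20:45.
So the common availability across everyone is 12:00-14:00, 18:30-20:45.
The first common window of at least 90 minutes is 12:00-14:00, so the earliest start is 12:00.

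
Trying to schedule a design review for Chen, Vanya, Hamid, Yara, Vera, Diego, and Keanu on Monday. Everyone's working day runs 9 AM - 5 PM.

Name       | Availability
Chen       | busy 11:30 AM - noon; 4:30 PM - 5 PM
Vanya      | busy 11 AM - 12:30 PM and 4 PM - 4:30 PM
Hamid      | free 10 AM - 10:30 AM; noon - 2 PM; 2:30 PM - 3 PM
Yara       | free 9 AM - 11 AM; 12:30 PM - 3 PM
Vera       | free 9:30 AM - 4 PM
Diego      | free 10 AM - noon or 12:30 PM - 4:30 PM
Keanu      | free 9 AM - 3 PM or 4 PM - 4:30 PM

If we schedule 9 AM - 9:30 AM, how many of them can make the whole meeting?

Chen free: 09:00-11:30, 12:00-16:30 (invert busy blocks within the working day).
Vanya free: 09:00-11:00, 12:30-16:00, 16:30-17:00 (invert busy blocks within the working day).
Hamid free: 10:00-10:30, 12:00-14:00, 14:30-15:00.
Yara free: 09:00-11:00, 12:30-15:00.
Vera free: 09:30-16:00.
Diego free: 10:00-12:00, 12:30-16:30.
Keanu free: 09:00-15:00, 16:00-16:30.
Chen, Vanya, Yara, and Keanu can make the full 09:00-09:30 slot — that's 4.

4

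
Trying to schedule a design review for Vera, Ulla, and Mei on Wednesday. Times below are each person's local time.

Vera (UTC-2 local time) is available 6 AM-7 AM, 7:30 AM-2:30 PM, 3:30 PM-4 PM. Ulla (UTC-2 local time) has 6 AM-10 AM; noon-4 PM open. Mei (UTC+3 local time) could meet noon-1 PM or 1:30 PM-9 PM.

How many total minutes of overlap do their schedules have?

Vera in UTC: 08:00-09:00, 09:30-16:30, 17:30-18:00 (add 2h to convert from UTC-2).
Ulla in UTC: 08:00-12:00, 14:00-18:00 (add 2h to convert from UTC-2).
Mei in UTC: 09:00-10:00, 10:30-18:00 (subtract 3h to convert from UTC+3).
Vera ∩ Ulla: 08:00-09:00, 09:30-12:00, 14:00-16:30, 17:30-18:00.
Vera ∩ Ulla ∩ Mei: 09:30-10:00, 10:30-12:00, 14:00-16:30, 17:30-18:00.
Those are the intersection windows.
Summing the common windows: 30 + 90 + 150 + 30 = 300 minutes.

300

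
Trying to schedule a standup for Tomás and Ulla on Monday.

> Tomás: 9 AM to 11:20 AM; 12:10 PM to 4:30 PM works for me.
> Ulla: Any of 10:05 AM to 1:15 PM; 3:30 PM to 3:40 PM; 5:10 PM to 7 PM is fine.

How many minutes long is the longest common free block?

Tomás ∩ Ulla: 10:05-11:20, 12:10-13:15, 15:30-15:40.
So the common availability across everyone is 10:05-11:20, 12:10-13:15, 15:30-15:40.
The longest is 10:05-11:20 at 75 minutes.

75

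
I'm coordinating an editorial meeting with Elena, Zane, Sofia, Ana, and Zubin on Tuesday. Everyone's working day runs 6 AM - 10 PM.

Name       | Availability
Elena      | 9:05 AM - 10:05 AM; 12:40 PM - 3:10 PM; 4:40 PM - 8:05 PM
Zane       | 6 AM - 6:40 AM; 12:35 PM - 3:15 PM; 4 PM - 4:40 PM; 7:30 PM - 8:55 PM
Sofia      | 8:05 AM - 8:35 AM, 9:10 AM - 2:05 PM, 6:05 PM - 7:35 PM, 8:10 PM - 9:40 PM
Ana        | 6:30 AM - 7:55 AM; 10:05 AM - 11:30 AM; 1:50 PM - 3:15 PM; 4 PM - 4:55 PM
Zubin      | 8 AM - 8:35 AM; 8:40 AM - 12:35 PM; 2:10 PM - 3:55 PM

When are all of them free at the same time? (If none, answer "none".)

none

Elena ∩ Zane: 12:40-15:10, 19:30-20:05.
Elena ∩ Zane ∩ Sofia: 12:40-14:05, 19:30-19:35.
Elena ∩ Zane ∩ Sofia ∩ Ana: 13:50-14:05.
Elena ∩ Zane ∩ Sofia ∩ Ana ∩ Zubin: ∅.
There is no time when everyone is free.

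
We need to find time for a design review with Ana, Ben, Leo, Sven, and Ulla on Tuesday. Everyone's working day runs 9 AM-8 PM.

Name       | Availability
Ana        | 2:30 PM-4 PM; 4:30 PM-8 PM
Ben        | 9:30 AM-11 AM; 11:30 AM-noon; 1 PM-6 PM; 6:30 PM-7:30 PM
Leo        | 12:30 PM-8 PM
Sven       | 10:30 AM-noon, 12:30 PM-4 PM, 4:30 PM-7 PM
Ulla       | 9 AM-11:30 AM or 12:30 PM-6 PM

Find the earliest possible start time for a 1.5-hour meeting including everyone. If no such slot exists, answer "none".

14:30

Ana ∩ Ben: 14:30-16:00, 16:30-18:00, 18:30-19:30.
Ana ∩ Ben ∩ Leo: 14:30-16:00, 16:30-18:00, 18:30-19:30.
Ana ∩ Ben ∩ Leo ∩ Sven: 14:30-16:00, 16:30-18:00, 18:30-19:00.
Ana ∩ Ben ∩ Leo ∩ Sven ∩ Ulla: 14:30-16:00, 16:30-18:00.
The first common window of at least 90 minutes is 14:30-16:00, so the earliest start is 14:30.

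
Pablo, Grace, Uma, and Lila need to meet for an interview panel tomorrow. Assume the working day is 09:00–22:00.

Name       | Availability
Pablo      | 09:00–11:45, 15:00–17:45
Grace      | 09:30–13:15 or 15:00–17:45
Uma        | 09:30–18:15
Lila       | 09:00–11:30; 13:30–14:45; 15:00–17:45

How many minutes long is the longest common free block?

165

Pablo ∩ Grace: 09:30-11:45, 15:00-17:45.
Pablo ∩ Grace ∩ Uma: 09:30-11:45, 15:00-17:45.
Pablo ∩ Grace ∩ Uma ∩ Lila: 09:30-11:30, 15:00-17:45.
The longest is 15:00-17:45 at 165 minutes.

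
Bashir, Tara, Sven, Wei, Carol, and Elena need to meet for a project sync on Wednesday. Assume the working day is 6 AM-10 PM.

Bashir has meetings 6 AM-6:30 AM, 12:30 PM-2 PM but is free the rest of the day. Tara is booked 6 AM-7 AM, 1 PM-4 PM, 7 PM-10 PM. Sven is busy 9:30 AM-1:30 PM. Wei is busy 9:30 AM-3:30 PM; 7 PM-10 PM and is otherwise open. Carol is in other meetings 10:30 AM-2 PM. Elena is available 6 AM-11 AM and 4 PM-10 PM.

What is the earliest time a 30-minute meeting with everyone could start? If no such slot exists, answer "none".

07:00

Bashir free: 06:30-12:30, 14:00-22:00 (invert busy blocks within the working day).
Tara free: 07:00-13:00, 16:00-19:00 (invert busy blocks within the working day).
Sven free: 06:00-09:30, 13:30-22:00 (invert busy blocks within the working day).
Wei free: 06:00-09:30, 15:30-19:00 (invert busy blocks within the working day).
Carol free: 06:00-10:30, 14:00-22:00 (invert busy blocks within the working day).
Elena free: 06:00-11:00, 16:00-22:00.
Bashir ∩ Tara: 07:00-12:30, 16:00-19:00.
Bashir ∩ Tara ∩ Sven: 07:00-09:30, 16:00-19:00.
Bashir ∩ Tara ∩ Sven ∩ Wei: 07:00-09:30, 16:00-19:00.
Bashir ∩ Tara ∩ Sven ∩ Wei ∩ Carol: 07:00-09:30, 16:00-19:00.
Bashir ∩ Tara ∩ Sven ∩ Wei ∩ Carol ∩ Elena: 07:00-09:30, 16:00-19:00.
The first common window of at least 30 minutes is 07:00-09:30, so the earliest start is 07:00.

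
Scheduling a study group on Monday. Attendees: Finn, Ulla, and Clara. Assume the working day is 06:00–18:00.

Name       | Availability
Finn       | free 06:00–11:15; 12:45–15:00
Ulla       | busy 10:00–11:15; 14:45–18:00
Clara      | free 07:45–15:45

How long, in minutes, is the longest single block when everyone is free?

Finn free: 06:00-11:15, 12:45-15:00.
Ulla free: 06:00-10:00, 11:15-14:45 (invert busy blocks within the working day).
Clara free: 07:45-15:45.
Finn ∩ Ulla: 06:00-10:00, 12:45-14:45.
Finn ∩ Ulla ∩ Clara: 07:45-10:00, 12:45-14:45.
The longest is 07:45-10:00 at 135 minutes.

135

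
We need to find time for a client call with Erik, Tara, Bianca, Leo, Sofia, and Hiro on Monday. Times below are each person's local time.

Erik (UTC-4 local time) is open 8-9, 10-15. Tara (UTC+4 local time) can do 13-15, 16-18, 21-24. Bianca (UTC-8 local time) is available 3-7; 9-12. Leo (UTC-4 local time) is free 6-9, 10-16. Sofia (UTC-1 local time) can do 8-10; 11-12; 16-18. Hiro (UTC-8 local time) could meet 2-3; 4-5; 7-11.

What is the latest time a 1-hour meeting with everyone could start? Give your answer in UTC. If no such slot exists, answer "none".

Erik in UTC: 12:00-13:00, 14:00-19:00 (add 4h to convert from UTC-4).
Tara in UTC: 09:00-11:00, 12:00-14:00, 17:00-20:00 (subtract 4h to convert from UTC+4).
Bianca in UTC: 11:00-15:00, 17:00-20:00 (add 8h to convert from UTC-8).
Leo in UTC: 10:00-13:00, 14:00-20:00 (add 4h to convert from UTC-4).
Sofia in UTC: 09:00-11:00, 12:00-13:00, 17:00-19:00 (add 1h to convert from UTC-1).
Hiro in UTC: 10:00-11:00, 12:00-13:00, 15:00-19:00 (add 8h to convert from UTC-8).
Erik ∩ Tara: 12:00-13:00, 17:00-19:00.
Erik ∩ Tara ∩ Bianca: 12:00-13:00, 17:00-19:00.
Erik ∩ Tara ∩ Bianca ∩ Leo: 12:00-13:00, 17:00-19:00.
Erik ∩ Tara ∩ Bianca ∩ Leo ∩ Sofia: 12:00-13:00, 17:00-19:00.
Erik ∩ Tara ∩ Bianca ∩ Leo ∩ Sofia ∩ Hiro: 12:00-13:00, 17:00-19:00.
The last common window of at least 60 minutes is 17:00-19:00; a 60-minute meeting can start as late as 18:00 and still end by 19:00.

18:00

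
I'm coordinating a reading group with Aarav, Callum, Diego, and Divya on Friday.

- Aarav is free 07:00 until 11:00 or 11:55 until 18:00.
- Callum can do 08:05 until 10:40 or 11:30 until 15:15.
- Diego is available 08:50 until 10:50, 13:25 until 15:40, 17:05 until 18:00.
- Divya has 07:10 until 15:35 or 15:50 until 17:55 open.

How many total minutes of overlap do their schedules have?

Aarav ∩ Callum: 08:05-10:40, 11:55-15:15.
Aarav ∩ Callum ∩ Diego: 08:50-10:40, 13:25-15:15.
Aarav ∩ Callum ∩ Diego ∩ Divya: 08:50-10:40, 13:25-15:15.
Summing the common windows: 110 + 110 = 220 minutes.

220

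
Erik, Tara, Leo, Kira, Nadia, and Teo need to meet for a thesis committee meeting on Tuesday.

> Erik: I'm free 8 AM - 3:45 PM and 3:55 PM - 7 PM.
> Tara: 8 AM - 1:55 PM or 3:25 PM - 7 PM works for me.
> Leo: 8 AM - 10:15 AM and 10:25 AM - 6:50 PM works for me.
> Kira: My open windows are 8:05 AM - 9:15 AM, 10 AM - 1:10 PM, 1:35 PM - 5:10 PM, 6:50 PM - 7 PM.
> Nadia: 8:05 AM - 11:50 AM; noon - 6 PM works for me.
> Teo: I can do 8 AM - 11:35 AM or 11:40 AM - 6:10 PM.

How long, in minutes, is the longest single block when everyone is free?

Erik ∩ Tara: 08:00-13:55, 15:25-15:45, 15:55-19:00.
Erik ∩ Tara ∩ Leo: 08:00-10:15, 10:25-13:55, 15:25-15:45, 15:55-18:50.
Erik ∩ Tara ∩ Leo ∩ Kira: 08:05-09:15, 10:00-10:15, 10:25-13:10, 13:35-13:55, 15:25-15:45, 15:55-17:10.
Erik ∩ Tara ∩ Leo ∩ Kira ∩ Nadia: 08:05-09:15, 10:00-10:15, 10:25-11:50, 12:00-13:10, 13:35-13:55, 15:25-15:45, 15:55-17:10.
Erik ∩ Tara ∩ Leo ∩ Kira ∩ Nadia ∩ Teo: 08:05-09:15, 10:00-10:15, 10:25-11:35, 11:40-11:50, 12:00-13:10, 13:35-13:55, 15:25-15:45, 15:55-17:10.
The longest is 15:55-17:10 at 75 minutes.

75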